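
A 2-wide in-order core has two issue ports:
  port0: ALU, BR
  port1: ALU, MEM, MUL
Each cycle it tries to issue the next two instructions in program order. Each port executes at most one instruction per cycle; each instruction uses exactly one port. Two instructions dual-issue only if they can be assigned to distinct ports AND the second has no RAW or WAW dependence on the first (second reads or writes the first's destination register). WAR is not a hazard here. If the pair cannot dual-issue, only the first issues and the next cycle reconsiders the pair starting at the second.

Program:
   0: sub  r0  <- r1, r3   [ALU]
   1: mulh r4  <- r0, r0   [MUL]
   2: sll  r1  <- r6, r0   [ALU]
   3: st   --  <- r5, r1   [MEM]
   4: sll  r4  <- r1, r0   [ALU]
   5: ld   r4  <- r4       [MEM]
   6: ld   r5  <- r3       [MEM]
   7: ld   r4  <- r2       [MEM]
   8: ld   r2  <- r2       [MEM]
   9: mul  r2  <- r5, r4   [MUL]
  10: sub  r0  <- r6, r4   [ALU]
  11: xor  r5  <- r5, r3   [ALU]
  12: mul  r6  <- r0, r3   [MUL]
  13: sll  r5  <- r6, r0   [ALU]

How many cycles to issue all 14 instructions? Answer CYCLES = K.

CYCLES = 10

#0 head=0: sub.ALU i0 RAW r0
#1 head=1: mulh.MUL/sll.ALU i1&i2 dual
#2 head=3: st.MEM/sll.ALU i3&i4 dual
#3 head=5: ld.MEM i5 no-port MEM/MEM
#4 head=6: ld.MEM i6 no-port MEM/MEM
#5 head=7: ld.MEM i7 no-port MEM/MEM
#6 head=8: ld.MEM i8 no-port MEM/MUL
#7 head=9: mul.MUL/sub.ALU i9&i10 dual
#8 head=11: xor.ALU/mul.MUL i11&i12 dual
#9 head=13: sll.ALU i13 tail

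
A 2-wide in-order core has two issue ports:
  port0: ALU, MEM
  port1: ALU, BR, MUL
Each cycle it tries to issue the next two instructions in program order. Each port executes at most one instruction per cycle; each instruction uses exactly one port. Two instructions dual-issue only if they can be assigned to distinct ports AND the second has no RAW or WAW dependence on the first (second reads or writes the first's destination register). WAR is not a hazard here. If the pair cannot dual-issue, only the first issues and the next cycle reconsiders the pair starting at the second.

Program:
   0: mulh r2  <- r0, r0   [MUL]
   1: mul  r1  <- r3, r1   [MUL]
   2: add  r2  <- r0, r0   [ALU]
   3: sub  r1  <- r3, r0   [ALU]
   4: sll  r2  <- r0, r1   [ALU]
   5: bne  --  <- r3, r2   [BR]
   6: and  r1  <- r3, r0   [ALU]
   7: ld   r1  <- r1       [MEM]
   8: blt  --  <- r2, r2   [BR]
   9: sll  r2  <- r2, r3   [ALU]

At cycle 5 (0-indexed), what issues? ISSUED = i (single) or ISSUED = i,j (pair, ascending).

#0 head=0: mulh i0 no-port MUL/MUL
#1 head=1: mul add i1&i2 dual
#2 head=3: sub i3 RAW r1
#3 head=4: sll i4 RAW r2
#4 head=5: bne and i5&i6 dual
#5 head=7: ld blt i7&i8 dual
#6 head=9: sll i9 tail

ISSUED = 7,8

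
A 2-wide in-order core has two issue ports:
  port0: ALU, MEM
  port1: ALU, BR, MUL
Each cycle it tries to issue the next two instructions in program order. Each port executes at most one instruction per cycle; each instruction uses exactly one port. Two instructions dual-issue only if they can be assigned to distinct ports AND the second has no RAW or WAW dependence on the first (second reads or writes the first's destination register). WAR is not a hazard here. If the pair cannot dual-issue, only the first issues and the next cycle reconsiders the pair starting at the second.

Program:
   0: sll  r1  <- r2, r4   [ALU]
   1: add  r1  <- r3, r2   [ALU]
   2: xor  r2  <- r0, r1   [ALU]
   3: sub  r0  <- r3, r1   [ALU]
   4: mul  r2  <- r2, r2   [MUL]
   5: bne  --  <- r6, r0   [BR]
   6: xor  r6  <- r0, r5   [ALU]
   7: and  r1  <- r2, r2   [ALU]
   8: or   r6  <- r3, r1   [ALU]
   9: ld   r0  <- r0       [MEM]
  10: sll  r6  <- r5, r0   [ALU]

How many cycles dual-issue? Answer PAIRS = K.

PAIRS = 3

c0: i0 sll  WAW r1
c1: i1 add  RAW r1
c2: i2/i3 xor;sub  dual
c3: i4 mul  no-port MUL/BR
c4: i5/i6 bne;xor  dual
c5: i7 and  RAW r1
c6: i8/i9 or;ld  dual
c7: i10 sll  tail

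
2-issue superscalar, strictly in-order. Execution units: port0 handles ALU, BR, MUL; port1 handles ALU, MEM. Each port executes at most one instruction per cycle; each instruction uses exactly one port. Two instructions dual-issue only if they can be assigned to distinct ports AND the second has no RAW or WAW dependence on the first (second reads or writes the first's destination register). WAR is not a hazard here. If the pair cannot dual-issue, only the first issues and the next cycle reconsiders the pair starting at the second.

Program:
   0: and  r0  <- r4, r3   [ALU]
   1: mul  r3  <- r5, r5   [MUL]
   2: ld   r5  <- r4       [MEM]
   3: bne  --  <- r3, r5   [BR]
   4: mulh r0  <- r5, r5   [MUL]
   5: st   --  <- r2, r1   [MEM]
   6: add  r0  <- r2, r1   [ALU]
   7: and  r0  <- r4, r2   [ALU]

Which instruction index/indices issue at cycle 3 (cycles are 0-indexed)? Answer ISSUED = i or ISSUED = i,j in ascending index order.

ISSUED = 4,5

  cy0 -> i0&i1 (and.ALU+mul.MUL) 2-wide
  cy1 -> i2 (ld.MEM) RAW r5
  cy2 -> i3 (bne.BR) no-port BR/MUL
  cy3 -> i4&i5 (mulh.MUL+st.MEM) 2-wide
  cy4 -> i6 (add.ALU) WAW r0
  cy5 -> i7 (and.ALU) tail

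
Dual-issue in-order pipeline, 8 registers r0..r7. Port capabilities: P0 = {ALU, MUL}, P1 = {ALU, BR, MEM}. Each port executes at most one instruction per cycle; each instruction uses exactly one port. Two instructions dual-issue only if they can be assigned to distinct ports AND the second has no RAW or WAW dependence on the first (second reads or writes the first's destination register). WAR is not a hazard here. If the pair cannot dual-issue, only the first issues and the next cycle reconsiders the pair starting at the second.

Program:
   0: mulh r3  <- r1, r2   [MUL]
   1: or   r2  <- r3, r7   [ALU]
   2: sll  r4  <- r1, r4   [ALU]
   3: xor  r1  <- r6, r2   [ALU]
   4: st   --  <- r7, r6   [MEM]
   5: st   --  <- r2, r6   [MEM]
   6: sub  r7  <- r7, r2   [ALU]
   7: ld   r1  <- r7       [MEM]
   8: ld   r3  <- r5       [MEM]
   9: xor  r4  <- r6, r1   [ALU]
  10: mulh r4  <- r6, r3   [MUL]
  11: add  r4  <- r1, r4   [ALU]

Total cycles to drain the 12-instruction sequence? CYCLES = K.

CYCLES = 8

  cy0 -> i0 (mulh.MUL) RAW r3
  cy1 -> i1&i2 (or.ALU;sll.ALU) pair
  cy2 -> i3&i4 (xor.ALU;st.MEM) pair
  cy3 -> i5&i6 (st.MEM;sub.ALU) pair
  cy4 -> i7 (ld.MEM) no-port MEM/MEM
  cy5 -> i8&i9 (ld.MEM;xor.ALU) pair
  cy6 -> i10 (mulh.MUL) RAW+WAW r4
  cy7 -> i11 (add.ALU) tail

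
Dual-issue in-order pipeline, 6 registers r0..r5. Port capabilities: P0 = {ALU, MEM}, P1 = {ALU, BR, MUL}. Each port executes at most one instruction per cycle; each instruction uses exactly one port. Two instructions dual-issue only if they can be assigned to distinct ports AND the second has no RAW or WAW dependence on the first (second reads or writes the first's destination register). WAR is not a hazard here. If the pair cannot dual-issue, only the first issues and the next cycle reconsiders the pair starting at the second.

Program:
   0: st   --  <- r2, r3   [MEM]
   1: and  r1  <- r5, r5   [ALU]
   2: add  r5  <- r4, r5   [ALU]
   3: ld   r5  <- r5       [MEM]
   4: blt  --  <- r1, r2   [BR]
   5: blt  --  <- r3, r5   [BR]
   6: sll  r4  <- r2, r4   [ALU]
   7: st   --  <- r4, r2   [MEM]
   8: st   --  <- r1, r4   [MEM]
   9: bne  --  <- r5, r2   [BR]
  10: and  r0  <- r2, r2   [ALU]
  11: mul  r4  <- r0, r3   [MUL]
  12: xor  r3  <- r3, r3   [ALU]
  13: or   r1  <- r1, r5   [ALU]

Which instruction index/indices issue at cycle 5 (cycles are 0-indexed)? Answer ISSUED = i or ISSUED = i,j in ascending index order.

  cy0 -> i0&i1 (st.MEM;and.ALU) 2-wide
  cy1 -> i2 (add.ALU) RAW+WAW r5
  cy2 -> i3&i4 (ld.MEM;blt.BR) 2-wide
  cy3 -> i5&i6 (blt.BR;sll.ALU) 2-wide
  cy4 -> i7 (st.MEM) no-port MEM/MEM
  cy5 -> i8&i9 (st.MEM;bne.BR) 2-wide
  cy6 -> i10 (and.ALU) RAW r0
  cy7 -> i11&i12 (mul.MUL;xor.ALU) 2-wide
  cy8 -> i13 (or.ALU) tail

ISSUED = 8,9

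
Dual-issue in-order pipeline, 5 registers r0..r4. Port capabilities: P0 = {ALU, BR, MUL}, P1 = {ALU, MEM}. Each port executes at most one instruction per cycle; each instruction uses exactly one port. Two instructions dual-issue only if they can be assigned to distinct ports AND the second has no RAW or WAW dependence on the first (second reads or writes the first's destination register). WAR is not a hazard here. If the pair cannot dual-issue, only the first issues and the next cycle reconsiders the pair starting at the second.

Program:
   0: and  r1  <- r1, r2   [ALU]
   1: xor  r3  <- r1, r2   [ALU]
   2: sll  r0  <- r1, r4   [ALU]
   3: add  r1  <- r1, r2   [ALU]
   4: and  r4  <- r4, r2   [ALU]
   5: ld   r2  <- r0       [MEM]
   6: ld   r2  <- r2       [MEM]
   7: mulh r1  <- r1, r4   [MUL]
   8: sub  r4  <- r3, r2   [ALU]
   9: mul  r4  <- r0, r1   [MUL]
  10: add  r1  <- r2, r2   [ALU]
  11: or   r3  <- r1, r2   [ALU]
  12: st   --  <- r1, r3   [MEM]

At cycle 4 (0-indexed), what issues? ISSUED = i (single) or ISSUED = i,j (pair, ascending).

ISSUED = 6,7

#0 head=0: and i0 RAW r1
#1 head=1: xor+sll i1,i2 2-wide
#2 head=3: add+and i3,i4 2-wide
#3 head=5: ld i5 no-port MEM/MEM
#4 head=6: ld+mulh i6,i7 2-wide
#5 head=8: sub i8 WAW r4
#6 head=9: mul+add i9,i10 2-wide
#7 head=11: or i11 RAW r3
#8 head=12: st i12 tail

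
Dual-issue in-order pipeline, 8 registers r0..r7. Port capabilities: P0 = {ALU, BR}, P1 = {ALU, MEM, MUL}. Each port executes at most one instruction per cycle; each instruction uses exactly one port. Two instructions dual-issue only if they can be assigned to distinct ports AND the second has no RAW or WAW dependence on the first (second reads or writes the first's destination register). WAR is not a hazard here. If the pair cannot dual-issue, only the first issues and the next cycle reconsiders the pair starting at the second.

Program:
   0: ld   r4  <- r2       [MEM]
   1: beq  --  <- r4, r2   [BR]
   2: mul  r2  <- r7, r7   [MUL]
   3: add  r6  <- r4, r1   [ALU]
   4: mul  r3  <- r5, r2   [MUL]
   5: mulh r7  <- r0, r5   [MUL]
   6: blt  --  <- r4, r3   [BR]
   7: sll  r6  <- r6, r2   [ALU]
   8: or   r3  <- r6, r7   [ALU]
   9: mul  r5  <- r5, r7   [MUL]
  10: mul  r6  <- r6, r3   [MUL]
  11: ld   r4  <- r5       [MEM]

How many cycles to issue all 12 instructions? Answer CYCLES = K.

CYCLES = 8

0. ld.MEM @i0  | RAW r4
1. beq.BR+mul.MUL @i1&i2  | 2-wide
2. add.ALU+mul.MUL @i3&i4  | 2-wide
3. mulh.MUL+blt.BR @i5&i6  | 2-wide
4. sll.ALU @i7  | RAW r6
5. or.ALU+mul.MUL @i8&i9  | 2-wide
6. mul.MUL @i10  | no-port MUL/MEM
7. ld.MEM @i11  | tail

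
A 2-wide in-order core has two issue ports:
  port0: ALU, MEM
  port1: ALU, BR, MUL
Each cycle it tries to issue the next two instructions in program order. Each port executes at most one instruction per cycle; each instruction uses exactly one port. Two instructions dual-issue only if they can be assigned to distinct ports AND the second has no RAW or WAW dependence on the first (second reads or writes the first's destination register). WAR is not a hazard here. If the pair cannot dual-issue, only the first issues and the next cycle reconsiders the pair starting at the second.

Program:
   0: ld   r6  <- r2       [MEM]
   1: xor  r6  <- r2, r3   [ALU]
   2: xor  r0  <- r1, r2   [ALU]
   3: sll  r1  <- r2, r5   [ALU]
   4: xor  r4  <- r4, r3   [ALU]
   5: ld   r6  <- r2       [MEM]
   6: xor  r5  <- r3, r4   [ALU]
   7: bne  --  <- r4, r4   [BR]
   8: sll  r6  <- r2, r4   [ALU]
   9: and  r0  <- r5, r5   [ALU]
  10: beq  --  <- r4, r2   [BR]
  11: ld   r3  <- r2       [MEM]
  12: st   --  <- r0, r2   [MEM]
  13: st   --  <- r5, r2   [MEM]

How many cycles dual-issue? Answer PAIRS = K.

PAIRS = 5

c0: i0 ld.MEM  WAW r6
c1: i1+i2 xor.ALU+xor.ALU  2-wide
c2: i3+i4 sll.ALU+xor.ALU  2-wide
c3: i5+i6 ld.MEM+xor.ALU  2-wide
c4: i7+i8 bne.BR+sll.ALU  2-wide
c5: i9+i10 and.ALU+beq.BR  2-wide
c6: i11 ld.MEM  no-port MEM/MEM
c7: i12 st.MEM  no-port MEM/MEM
c8: i13 st.MEM  tail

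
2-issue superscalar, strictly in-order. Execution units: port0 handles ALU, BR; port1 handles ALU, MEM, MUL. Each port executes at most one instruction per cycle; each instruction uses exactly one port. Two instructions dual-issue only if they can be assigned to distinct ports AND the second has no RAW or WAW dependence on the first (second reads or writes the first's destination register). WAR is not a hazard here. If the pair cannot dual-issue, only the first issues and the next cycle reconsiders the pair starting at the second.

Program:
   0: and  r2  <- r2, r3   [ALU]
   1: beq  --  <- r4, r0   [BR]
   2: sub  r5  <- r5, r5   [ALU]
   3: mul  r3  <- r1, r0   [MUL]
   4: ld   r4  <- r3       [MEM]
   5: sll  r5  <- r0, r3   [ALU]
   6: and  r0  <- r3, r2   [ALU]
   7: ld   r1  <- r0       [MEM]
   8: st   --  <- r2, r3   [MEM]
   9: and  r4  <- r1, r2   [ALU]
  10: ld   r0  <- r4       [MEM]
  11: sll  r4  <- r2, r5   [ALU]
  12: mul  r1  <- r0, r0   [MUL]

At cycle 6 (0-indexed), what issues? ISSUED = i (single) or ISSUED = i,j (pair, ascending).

ISSUED = 10,11

#0 head=0: and beq i0&i1 pair
#1 head=2: sub mul i2&i3 pair
#2 head=4: ld sll i4&i5 pair
#3 head=6: and i6 RAW r0
#4 head=7: ld i7 no-port MEM/MEM
#5 head=8: st and i8&i9 pair
#6 head=10: ld sll i10&i11 pair
#7 head=12: mul i12 tail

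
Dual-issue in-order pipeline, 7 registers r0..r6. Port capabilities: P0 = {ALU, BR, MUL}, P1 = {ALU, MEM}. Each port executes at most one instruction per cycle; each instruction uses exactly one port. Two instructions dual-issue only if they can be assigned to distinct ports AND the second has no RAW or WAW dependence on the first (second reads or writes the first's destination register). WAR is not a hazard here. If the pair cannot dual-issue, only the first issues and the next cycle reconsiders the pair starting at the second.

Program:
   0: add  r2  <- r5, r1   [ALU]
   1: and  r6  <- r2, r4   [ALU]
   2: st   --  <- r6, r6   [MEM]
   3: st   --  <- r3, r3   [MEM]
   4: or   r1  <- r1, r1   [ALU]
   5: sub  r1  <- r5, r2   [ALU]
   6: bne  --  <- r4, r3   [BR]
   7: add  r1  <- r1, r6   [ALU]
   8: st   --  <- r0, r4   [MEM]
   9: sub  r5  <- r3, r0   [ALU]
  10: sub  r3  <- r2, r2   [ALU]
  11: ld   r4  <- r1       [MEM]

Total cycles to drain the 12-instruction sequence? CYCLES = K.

0. add @i0  | RAW r2
1. and @i1  | RAW r6
2. st @i2  | no-port MEM/MEM
3. st/or @i3&i4  | dual
4. sub/bne @i5&i6  | dual
5. add/st @i7&i8  | dual
6. sub/sub @i9&i10  | dual
7. ld @i11  | tail

CYCLES = 8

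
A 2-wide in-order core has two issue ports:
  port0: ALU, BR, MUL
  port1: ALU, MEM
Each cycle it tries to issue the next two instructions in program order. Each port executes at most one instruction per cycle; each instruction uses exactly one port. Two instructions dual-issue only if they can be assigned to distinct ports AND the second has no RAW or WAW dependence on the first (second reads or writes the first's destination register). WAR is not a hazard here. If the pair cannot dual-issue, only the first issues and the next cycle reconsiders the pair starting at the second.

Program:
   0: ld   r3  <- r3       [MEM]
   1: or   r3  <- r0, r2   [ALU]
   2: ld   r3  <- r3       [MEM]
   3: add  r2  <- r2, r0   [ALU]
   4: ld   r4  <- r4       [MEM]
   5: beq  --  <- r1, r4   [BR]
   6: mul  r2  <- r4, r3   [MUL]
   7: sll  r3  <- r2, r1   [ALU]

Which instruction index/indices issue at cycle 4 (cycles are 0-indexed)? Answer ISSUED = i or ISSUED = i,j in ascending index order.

c0: i0 ld.MEM  WAW r3
c1: i1 or.ALU  RAW+WAW r3
c2: i2&i3 ld.MEM/add.ALU  2-wide
c3: i4 ld.MEM  RAW r4
c4: i5 beq.BR  no-port BR/MUL
c5: i6 mul.MUL  RAW r2
c6: i7 sll.ALU  tail

ISSUED = 5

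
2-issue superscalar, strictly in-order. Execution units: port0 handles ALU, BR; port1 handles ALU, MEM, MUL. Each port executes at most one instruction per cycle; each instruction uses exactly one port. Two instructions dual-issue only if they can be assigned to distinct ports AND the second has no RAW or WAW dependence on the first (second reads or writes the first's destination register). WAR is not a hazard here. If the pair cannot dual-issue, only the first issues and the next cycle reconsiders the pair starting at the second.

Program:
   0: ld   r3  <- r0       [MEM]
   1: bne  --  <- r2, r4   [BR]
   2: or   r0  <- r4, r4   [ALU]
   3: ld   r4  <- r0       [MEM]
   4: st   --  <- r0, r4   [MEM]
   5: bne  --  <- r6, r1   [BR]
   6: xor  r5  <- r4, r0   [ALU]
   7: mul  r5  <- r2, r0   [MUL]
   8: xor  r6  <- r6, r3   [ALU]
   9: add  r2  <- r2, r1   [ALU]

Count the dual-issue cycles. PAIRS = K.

[0] i0/i1  ld.MEM;bne.BR  -- 2-wide
[1] i2  or.ALU  -- RAW r0
[2] i3  ld.MEM  -- no-port MEM/MEM
[3] i4/i5  st.MEM;bne.BR  -- 2-wide
[4] i6  xor.ALU  -- WAW r5
[5] i7/i8  mul.MUL;xor.ALU  -- 2-wide
[6] i9  add.ALU  -- tail

PAIRS = 3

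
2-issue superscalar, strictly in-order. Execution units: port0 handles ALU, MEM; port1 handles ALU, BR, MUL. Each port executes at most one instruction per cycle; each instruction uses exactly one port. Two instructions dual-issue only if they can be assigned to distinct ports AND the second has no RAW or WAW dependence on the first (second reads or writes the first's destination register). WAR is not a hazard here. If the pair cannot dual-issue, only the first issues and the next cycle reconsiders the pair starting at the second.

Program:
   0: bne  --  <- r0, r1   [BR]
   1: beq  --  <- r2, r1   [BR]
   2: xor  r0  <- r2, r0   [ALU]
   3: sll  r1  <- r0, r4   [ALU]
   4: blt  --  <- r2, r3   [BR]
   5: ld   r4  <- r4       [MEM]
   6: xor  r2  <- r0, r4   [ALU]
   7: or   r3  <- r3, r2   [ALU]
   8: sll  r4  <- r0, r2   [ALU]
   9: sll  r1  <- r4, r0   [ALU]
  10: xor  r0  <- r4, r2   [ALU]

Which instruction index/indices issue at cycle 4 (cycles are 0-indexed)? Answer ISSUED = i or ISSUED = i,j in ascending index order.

ISSUED = 6

  cy0 -> i0 (bne.BR) no-port BR/BR
  cy1 -> i1&i2 (beq.BR xor.ALU) dual
  cy2 -> i3&i4 (sll.ALU blt.BR) dual
  cy3 -> i5 (ld.MEM) RAW r4
  cy4 -> i6 (xor.ALU) RAW r2
  cy5 -> i7&i8 (or.ALU sll.ALU) dual
  cy6 -> i9&i10 (sll.ALU xor.ALU) dual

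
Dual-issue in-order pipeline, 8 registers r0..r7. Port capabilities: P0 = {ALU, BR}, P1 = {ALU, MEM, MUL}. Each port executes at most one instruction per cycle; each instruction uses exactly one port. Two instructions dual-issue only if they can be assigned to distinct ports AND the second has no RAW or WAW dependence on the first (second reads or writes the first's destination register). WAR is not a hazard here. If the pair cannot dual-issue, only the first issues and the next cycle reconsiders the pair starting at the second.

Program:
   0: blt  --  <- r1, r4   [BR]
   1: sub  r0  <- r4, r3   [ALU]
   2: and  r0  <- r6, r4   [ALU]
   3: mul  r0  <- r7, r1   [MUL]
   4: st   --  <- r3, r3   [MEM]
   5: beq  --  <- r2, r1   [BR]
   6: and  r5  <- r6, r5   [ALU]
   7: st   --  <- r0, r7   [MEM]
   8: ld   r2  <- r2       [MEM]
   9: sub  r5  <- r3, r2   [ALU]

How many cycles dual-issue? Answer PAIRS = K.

PAIRS = 3

c0: i0,i1 blt.BR sub.ALU  2-wide
c1: i2 and.ALU  WAW r0
c2: i3 mul.MUL  no-port MUL/MEM
c3: i4,i5 st.MEM beq.BR  2-wide
c4: i6,i7 and.ALU st.MEM  2-wide
c5: i8 ld.MEM  RAW r2
c6: i9 sub.ALU  tail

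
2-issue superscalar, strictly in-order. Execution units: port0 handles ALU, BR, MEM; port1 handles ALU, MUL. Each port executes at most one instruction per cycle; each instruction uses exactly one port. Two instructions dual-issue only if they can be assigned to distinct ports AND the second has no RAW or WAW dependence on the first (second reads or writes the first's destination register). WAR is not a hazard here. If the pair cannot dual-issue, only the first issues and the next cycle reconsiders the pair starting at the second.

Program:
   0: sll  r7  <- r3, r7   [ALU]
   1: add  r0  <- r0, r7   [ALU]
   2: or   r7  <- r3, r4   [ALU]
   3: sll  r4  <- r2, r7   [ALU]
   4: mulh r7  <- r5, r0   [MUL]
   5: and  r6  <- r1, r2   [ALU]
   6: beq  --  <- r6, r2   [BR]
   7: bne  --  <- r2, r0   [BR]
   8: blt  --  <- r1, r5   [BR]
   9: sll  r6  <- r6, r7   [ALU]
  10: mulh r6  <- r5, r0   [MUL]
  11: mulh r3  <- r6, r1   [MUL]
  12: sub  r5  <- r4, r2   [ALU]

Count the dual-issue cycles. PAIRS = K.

PAIRS = 4

  cy0 -> i0 (sll.ALU) RAW r7
  cy1 -> i1,i2 (add.ALU;or.ALU) dual
  cy2 -> i3,i4 (sll.ALU;mulh.MUL) dual
  cy3 -> i5 (and.ALU) RAW r6
  cy4 -> i6 (beq.BR) no-port BR/BR
  cy5 -> i7 (bne.BR) no-port BR/BR
  cy6 -> i8,i9 (blt.BR;sll.ALU) dual
  cy7 -> i10 (mulh.MUL) no-port MUL/MUL
  cy8 -> i11,i12 (mulh.MUL;sub.ALU) dual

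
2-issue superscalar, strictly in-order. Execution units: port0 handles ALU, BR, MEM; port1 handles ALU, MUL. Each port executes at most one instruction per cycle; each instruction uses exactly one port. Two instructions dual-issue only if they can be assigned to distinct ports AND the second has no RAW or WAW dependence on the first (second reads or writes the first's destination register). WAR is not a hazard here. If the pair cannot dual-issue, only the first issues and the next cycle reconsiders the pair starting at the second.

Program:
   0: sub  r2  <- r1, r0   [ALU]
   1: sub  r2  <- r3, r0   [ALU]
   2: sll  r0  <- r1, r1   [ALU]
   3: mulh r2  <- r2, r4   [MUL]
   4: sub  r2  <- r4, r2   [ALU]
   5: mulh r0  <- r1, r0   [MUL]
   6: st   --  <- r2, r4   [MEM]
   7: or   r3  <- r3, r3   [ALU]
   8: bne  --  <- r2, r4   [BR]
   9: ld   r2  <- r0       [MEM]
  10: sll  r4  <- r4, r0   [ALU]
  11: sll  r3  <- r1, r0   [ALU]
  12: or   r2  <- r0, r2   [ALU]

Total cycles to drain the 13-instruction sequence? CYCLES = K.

0. sub @i0  | WAW r2
1. sub/sll @i1+i2  | 2-wide
2. mulh @i3  | RAW+WAW r2
3. sub/mulh @i4+i5  | 2-wide
4. st/or @i6+i7  | 2-wide
5. bne @i8  | no-port BR/MEM
6. ld/sll @i9+i10  | 2-wide
7. sll/or @i11+i12  | 2-wide

CYCLES = 8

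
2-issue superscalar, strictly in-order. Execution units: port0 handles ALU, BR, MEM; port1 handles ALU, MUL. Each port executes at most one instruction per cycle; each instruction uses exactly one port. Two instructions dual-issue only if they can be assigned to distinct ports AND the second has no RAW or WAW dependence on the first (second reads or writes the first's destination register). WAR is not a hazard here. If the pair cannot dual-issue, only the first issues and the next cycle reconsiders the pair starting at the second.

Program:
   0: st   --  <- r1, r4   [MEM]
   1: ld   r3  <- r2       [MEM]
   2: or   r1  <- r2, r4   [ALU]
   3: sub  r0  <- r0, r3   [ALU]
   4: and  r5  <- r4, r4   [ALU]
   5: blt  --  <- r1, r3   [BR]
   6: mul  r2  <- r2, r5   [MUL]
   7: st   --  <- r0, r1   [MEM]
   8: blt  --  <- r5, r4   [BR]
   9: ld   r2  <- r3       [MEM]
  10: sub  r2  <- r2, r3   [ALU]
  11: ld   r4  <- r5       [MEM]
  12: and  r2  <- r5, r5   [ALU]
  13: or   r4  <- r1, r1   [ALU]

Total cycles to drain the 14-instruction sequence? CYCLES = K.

CYCLES = 9

0. st.MEM @i0  | no-port MEM/MEM
1. ld.MEM;or.ALU @i1,i2  | dual
2. sub.ALU;and.ALU @i3,i4  | dual
3. blt.BR;mul.MUL @i5,i6  | dual
4. st.MEM @i7  | no-port MEM/BR
5. blt.BR @i8  | no-port BR/MEM
6. ld.MEM @i9  | RAW+WAW r2
7. sub.ALU;ld.MEM @i10,i11  | dual
8. and.ALU;or.ALU @i12,i13  | dual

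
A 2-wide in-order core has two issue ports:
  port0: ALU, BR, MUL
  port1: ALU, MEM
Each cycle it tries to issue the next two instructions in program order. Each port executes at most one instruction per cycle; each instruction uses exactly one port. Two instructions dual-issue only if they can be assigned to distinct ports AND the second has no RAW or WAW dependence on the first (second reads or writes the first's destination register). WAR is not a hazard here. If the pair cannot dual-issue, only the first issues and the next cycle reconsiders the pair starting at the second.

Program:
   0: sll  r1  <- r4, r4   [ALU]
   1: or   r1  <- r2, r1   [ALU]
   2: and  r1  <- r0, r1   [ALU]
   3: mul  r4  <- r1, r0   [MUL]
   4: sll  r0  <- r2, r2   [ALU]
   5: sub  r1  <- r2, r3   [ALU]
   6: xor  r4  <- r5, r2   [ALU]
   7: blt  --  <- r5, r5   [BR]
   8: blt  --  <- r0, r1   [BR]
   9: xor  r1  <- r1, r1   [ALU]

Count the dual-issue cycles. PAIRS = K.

PAIRS = 3

c0: i0 sll.ALU  RAW+WAW r1
c1: i1 or.ALU  RAW+WAW r1
c2: i2 and.ALU  RAW r1
c3: i3,i4 mul.MUL;sll.ALU  dual
c4: i5,i6 sub.ALU;xor.ALU  dual
c5: i7 blt.BR  no-port BR/BR
c6: i8,i9 blt.BR;xor.ALU  dual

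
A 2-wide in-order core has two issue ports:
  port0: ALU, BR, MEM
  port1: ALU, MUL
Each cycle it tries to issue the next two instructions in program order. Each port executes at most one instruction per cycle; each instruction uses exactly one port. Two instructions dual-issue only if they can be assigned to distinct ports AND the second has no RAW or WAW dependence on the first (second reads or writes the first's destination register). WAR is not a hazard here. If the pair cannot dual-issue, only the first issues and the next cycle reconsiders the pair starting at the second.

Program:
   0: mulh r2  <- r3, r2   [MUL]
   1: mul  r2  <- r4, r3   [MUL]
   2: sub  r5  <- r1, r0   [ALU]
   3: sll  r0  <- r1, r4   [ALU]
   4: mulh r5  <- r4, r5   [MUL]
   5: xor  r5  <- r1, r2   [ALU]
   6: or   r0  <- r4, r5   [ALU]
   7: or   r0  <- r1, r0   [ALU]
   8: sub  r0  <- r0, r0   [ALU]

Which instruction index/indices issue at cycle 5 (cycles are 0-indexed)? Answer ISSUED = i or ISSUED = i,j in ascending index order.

  cy0 -> i0 (mulh) no-port MUL/MUL
  cy1 -> i1+i2 (mul sub) 2-wide
  cy2 -> i3+i4 (sll mulh) 2-wide
  cy3 -> i5 (xor) RAW r5
  cy4 -> i6 (or) RAW+WAW r0
  cy5 -> i7 (or) RAW+WAW r0
  cy6 -> i8 (sub) tail

ISSUED = 7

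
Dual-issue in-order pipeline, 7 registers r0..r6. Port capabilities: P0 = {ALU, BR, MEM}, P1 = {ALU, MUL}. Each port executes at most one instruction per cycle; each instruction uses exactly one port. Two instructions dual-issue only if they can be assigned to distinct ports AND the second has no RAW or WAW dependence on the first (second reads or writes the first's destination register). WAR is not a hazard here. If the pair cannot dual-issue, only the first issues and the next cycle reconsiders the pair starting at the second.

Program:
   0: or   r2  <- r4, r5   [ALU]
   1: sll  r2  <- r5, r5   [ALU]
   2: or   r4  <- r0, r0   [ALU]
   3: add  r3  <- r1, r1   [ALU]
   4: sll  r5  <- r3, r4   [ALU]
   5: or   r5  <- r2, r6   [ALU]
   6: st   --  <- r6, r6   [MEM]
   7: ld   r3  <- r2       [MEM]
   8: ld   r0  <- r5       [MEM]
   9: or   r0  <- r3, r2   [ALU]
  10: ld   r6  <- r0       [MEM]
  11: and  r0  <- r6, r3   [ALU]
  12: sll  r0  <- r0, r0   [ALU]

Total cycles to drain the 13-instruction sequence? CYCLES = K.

CYCLES = 11

#0 head=0: or i0 WAW r2
#1 head=1: sll or i1/i2 pair
#2 head=3: add i3 RAW r3
#3 head=4: sll i4 WAW r5
#4 head=5: or st i5/i6 pair
#5 head=7: ld i7 no-port MEM/MEM
#6 head=8: ld i8 WAW r0
#7 head=9: or i9 RAW r0
#8 head=10: ld i10 RAW r6
#9 head=11: and i11 RAW+WAW r0
#10 head=12: sll i12 tail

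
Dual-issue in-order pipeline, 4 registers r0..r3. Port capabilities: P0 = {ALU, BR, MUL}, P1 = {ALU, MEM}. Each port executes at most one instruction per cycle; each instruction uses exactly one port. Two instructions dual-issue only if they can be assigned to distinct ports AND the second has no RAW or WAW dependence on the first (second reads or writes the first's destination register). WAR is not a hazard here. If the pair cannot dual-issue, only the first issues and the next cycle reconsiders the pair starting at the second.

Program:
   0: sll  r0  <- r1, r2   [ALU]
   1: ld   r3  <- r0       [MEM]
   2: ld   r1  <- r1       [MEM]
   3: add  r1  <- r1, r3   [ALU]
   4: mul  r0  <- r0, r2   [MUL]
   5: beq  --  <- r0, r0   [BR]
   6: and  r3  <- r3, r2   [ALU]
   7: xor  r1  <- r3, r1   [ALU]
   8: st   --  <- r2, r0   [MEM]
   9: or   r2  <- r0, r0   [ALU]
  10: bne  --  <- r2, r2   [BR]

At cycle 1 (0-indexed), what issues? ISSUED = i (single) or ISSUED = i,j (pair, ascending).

ISSUED = 1

  cy0 -> i0 (sll) RAW r0
  cy1 -> i1 (ld) no-port MEM/MEM
  cy2 -> i2 (ld) RAW+WAW r1
  cy3 -> i3/i4 (add mul) pair
  cy4 -> i5/i6 (beq and) pair
  cy5 -> i7/i8 (xor st) pair
  cy6 -> i9 (or) RAW r2
  cy7 -> i10 (bne) tail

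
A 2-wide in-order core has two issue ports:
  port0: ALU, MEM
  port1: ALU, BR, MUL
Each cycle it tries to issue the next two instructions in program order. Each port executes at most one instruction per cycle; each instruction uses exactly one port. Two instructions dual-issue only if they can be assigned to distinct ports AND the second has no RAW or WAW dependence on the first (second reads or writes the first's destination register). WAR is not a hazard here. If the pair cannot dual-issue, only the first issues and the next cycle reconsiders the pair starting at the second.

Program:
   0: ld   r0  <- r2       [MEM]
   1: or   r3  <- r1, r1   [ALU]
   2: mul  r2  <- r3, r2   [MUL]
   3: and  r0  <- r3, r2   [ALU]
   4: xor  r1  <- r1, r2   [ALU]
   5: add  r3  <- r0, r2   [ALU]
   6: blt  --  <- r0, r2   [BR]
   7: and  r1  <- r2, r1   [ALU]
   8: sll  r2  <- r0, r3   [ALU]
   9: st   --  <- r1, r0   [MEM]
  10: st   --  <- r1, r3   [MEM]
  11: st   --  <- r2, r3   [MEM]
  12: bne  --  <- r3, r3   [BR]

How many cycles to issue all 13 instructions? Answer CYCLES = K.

CYCLES = 8

[0] i0/i1  ld.MEM;or.ALU  -- 2-wide
[1] i2  mul.MUL  -- RAW r2
[2] i3/i4  and.ALU;xor.ALU  -- 2-wide
[3] i5/i6  add.ALU;blt.BR  -- 2-wide
[4] i7/i8  and.ALU;sll.ALU  -- 2-wide
[5] i9  st.MEM  -- no-port MEM/MEM
[6] i10  st.MEM  -- no-port MEM/MEM
[7] i11/i12  st.MEM;bne.BR  -- 2-wide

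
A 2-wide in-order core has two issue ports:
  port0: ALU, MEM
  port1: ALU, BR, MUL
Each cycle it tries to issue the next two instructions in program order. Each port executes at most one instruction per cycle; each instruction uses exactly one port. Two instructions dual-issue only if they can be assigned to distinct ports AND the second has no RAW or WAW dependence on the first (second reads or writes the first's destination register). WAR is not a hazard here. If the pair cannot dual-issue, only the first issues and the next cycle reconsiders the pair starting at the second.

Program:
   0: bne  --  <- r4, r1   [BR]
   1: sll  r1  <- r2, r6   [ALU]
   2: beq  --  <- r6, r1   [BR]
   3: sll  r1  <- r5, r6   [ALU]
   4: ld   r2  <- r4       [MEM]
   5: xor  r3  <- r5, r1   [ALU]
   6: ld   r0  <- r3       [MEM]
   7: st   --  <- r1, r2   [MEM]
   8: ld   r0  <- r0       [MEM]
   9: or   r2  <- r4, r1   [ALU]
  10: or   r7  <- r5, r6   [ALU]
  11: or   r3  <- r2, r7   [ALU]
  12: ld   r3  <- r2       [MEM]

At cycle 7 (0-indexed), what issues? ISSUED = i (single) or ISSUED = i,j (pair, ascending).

c0: i0,i1 bne/sll  pair
c1: i2,i3 beq/sll  pair
c2: i4,i5 ld/xor  pair
c3: i6 ld  no-port MEM/MEM
c4: i7 st  no-port MEM/MEM
c5: i8,i9 ld/or  pair
c6: i10 or  RAW r7
c7: i11 or  WAW r3
c8: i12 ld  tail

ISSUED = 11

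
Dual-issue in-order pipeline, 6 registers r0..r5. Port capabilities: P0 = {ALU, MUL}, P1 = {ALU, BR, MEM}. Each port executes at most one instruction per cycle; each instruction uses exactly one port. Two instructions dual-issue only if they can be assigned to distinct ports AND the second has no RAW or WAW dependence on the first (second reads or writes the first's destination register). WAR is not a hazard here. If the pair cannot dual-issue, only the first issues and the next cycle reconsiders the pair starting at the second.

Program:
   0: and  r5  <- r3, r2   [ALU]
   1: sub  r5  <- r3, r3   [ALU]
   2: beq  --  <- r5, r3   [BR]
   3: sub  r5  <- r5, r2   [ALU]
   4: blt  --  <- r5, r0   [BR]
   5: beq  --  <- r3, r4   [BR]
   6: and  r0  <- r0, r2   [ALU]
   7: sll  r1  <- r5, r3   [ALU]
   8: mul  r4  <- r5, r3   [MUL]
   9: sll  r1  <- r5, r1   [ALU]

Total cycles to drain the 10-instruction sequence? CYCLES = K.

c0: i0 and.ALU  WAW r5
c1: i1 sub.ALU  RAW r5
c2: i2+i3 beq.BR+sub.ALU  pair
c3: i4 blt.BR  no-port BR/BR
c4: i5+i6 beq.BR+and.ALU  pair
c5: i7+i8 sll.ALU+mul.MUL  pair
c6: i9 sll.ALU  tail

CYCLES = 7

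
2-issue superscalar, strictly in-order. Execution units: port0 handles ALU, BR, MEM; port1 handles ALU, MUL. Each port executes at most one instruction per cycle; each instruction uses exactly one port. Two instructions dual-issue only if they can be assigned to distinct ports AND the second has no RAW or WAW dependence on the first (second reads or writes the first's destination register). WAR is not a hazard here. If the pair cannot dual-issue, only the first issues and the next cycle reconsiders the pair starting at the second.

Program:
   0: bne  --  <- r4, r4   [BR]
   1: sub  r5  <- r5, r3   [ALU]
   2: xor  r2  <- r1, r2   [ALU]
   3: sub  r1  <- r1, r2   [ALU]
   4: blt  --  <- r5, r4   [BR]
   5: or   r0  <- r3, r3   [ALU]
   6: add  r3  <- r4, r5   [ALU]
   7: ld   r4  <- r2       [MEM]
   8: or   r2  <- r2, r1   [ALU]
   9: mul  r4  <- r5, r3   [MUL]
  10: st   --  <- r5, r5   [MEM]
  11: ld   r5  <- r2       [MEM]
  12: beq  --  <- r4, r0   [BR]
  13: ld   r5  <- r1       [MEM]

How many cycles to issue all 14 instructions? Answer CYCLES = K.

[0] i0&i1  bne sub  -- dual
[1] i2  xor  -- RAW r2
[2] i3&i4  sub blt  -- dual
[3] i5&i6  or add  -- dual
[4] i7&i8  ld or  -- dual
[5] i9&i10  mul st  -- dual
[6] i11  ld  -- no-port MEM/BR
[7] i12  beq  -- no-port BR/MEM
[8] i13  ld  -- tail

CYCLES = 9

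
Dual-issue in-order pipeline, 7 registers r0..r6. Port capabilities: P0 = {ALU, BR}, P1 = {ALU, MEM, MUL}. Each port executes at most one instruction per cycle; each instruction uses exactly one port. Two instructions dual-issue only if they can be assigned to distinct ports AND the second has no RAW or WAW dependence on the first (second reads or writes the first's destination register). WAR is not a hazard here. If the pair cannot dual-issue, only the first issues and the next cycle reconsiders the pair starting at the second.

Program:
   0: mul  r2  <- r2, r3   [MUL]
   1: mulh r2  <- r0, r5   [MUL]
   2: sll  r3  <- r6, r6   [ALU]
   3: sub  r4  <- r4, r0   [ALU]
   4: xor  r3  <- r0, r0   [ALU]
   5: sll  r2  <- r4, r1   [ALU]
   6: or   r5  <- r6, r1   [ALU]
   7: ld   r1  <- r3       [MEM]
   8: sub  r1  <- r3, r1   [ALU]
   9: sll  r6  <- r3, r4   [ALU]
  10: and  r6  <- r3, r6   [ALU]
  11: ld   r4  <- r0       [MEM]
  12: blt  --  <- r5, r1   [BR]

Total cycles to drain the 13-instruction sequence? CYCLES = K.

0. mul @i0  | no-port MUL/MUL
1. mulh/sll @i1/i2  | dual
2. sub/xor @i3/i4  | dual
3. sll/or @i5/i6  | dual
4. ld @i7  | RAW+WAW r1
5. sub/sll @i8/i9  | dual
6. and/ld @i10/i11  | dual
7. blt @i12  | tail

CYCLES = 8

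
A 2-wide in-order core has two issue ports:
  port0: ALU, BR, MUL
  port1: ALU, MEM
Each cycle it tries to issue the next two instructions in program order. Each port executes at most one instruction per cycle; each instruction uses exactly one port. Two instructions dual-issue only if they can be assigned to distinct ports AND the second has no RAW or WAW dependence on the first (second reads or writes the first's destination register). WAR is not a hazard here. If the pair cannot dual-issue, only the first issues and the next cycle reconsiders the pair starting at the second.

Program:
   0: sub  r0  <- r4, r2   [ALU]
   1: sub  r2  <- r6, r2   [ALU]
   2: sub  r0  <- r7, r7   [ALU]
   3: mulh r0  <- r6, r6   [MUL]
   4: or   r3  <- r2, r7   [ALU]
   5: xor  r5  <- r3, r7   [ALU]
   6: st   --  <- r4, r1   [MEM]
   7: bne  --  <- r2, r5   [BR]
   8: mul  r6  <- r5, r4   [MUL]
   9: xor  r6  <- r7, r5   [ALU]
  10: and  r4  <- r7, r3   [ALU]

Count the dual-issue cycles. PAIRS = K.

PAIRS = 4

  cy0 -> i0&i1 (sub/sub) pair
  cy1 -> i2 (sub) WAW r0
  cy2 -> i3&i4 (mulh/or) pair
  cy3 -> i5&i6 (xor/st) pair
  cy4 -> i7 (bne) no-port BR/MUL
  cy5 -> i8 (mul) WAW r6
  cy6 -> i9&i10 (xor/and) pair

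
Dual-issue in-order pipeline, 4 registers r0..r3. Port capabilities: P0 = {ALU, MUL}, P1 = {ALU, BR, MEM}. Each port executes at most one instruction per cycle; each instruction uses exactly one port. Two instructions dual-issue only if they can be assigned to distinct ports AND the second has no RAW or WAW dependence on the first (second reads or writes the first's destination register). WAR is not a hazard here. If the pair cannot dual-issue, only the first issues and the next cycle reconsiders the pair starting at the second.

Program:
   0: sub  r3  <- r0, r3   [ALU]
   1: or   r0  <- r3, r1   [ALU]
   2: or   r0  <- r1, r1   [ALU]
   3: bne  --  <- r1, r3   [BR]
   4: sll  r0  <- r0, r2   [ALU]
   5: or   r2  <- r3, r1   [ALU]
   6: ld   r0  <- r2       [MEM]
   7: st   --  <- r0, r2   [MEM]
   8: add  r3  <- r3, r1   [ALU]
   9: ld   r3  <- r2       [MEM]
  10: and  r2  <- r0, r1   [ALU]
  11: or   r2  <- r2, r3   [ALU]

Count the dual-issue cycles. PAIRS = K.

PAIRS = 4

#0 head=0: sub i0 RAW r3
#1 head=1: or i1 WAW r0
#2 head=2: or bne i2/i3 pair
#3 head=4: sll or i4/i5 pair
#4 head=6: ld i6 no-port MEM/MEM
#5 head=7: st add i7/i8 pair
#6 head=9: ld and i9/i10 pair
#7 head=11: or i11 tail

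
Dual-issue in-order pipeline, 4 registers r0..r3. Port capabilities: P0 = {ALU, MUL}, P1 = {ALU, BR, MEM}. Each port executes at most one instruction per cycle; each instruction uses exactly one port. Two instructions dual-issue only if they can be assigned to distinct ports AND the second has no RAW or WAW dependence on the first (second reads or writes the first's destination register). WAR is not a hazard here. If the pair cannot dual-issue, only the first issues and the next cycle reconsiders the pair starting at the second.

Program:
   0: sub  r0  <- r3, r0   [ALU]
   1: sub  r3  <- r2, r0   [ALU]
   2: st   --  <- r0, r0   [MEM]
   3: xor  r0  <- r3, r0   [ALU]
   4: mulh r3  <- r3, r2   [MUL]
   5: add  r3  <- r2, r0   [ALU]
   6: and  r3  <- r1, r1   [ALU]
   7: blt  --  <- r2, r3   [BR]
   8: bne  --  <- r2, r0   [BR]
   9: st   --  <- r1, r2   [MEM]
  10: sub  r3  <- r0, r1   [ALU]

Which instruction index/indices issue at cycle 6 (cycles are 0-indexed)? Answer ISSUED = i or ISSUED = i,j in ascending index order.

ISSUED = 8

[0] i0  sub.ALU  -- RAW r0
[1] i1/i2  sub.ALU/st.MEM  -- 2-wide
[2] i3/i4  xor.ALU/mulh.MUL  -- 2-wide
[3] i5  add.ALU  -- WAW r3
[4] i6  and.ALU  -- RAW r3
[5] i7  blt.BR  -- no-port BR/BR
[6] i8  bne.BR  -- no-port BR/MEM
[7] i9/i10  st.MEM/sub.ALU  -- 2-wide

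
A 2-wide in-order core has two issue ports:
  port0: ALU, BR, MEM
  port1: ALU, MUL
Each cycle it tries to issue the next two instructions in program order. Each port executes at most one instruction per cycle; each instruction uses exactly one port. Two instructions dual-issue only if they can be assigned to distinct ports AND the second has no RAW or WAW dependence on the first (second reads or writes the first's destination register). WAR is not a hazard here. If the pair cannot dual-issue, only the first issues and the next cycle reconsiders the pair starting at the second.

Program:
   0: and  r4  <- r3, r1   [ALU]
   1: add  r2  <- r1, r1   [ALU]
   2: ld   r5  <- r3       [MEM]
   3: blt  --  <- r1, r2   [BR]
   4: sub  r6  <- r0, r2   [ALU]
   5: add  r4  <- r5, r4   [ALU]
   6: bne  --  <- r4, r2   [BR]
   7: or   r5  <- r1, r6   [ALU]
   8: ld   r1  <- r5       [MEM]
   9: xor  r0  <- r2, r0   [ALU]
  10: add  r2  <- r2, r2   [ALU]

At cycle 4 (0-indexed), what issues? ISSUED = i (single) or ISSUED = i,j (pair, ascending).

0. and.ALU/add.ALU @i0,i1  | dual
1. ld.MEM @i2  | no-port MEM/BR
2. blt.BR/sub.ALU @i3,i4  | dual
3. add.ALU @i5  | RAW r4
4. bne.BR/or.ALU @i6,i7  | dual
5. ld.MEM/xor.ALU @i8,i9  | dual
6. add.ALU @i10  | tail

ISSUED = 6,7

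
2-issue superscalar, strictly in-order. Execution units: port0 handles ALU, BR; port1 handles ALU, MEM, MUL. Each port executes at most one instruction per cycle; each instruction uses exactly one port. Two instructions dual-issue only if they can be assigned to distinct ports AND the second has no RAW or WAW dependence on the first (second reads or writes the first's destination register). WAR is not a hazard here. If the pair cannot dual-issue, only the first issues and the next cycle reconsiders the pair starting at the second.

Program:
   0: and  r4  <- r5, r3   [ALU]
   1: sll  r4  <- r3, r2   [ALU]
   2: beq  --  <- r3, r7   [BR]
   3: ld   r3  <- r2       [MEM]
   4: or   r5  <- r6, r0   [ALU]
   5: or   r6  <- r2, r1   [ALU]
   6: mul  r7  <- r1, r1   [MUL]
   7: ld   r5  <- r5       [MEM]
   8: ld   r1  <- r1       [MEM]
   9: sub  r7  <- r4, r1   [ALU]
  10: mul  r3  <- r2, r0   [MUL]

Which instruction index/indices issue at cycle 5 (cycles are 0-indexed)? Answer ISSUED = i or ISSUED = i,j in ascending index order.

#0 head=0: and.ALU i0 WAW r4
#1 head=1: sll.ALU/beq.BR i1+i2 2-wide
#2 head=3: ld.MEM/or.ALU i3+i4 2-wide
#3 head=5: or.ALU/mul.MUL i5+i6 2-wide
#4 head=7: ld.MEM i7 no-port MEM/MEM
#5 head=8: ld.MEM i8 RAW r1
#6 head=9: sub.ALU/mul.MUL i9+i10 2-wide

ISSUED = 8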